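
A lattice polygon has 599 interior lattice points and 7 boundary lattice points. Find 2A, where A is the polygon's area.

1203

By Pick's theorem, A = I + B/2 − 1 = 599 + 7/2 − 1 = 1203/2.
Hence 2A = 1203.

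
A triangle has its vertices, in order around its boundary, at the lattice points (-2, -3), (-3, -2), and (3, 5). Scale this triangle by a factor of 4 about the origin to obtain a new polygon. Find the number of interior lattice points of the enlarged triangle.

The shoelace formula gives twice the area as |[(-2)·(-2) − (-3)·(-3)] + [(-3)·5 − 3·(-2)] + [3·(-3) − (-2)·5]| = 13, so the area is 13/2.
Along each edge there are gcd(|Δx|,|Δy|)+1 lattice points, so counting each shared vertex once the boundary has gcd(1,1) + gcd(6,7) + gcd(5,8) = 1+1+1 = 3.
Scaling by 4 multiplies the area by 4² = 16 (so the new area is 104) and multiplies the boundary lattice-point count by 4, giving 12.
By Pick's theorem, the interior count of the dilated polygon is 104 − 12/2 + 1 = 99.

99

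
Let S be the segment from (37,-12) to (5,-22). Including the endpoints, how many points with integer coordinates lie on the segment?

The number of lattice points on a segment between lattice points is gcd(|Δx|,|Δy|) + 1 = gcd(32,10) + 1 = 2 + 1 = 3.

3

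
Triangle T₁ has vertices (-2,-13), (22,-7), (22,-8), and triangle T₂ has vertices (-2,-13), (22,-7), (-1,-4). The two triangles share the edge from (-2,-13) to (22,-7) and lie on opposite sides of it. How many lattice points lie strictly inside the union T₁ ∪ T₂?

The union is the simple quadrilateral with vertices (-2,-13), (22,-8), (22,-7), (-1,-4) in order.
Using the shoelace formula, 2A = |((-2)·(-8) − 22·(-13)) + (22·(-7) − 22·(-8)) + (22·(-4) − (-1)·(-7)) + ((-1)·(-13) − (-2)·(-4))| = 234, so the area is 117.
The number of boundary lattice points is Σ gcd(|Δx|,|Δy|) = gcd(24,5) + gcd(0,1) + gcd(23,3) + gcd(1,9) = 1+1+1+1 = 4.
By Pick's theorem I = A − B/2 + 1 = 117 − 4/2 + 1 = 116.

116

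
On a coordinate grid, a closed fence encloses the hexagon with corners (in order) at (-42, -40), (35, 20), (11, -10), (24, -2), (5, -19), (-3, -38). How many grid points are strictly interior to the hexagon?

Using the shoelace formula, 2A = |[(-42)·20 − 35·(-40)] + [35·(-10) − 11·20] + [11·(-2) − 24·(-10)] + [24·(-19) − 5·(-2)] + [5·(-38) − (-3)·(-19)] + [(-3)·(-40) − (-42)·(-38)]| = 1961, so the area is 980.5.
Summing gcd(|Δx|,|Δy|) over the edges gives the boundary count: gcd(77,60) + gcd(24,30) + gcd(13,8) + gcd(19,17) + gcd(8,19) + gcd(39,2) = 1+6+1+1+1+1 = 11.
Pick's theorem gives I = A − B/2 + 1 = 980.5 − 11/2 + 1 = 976.

976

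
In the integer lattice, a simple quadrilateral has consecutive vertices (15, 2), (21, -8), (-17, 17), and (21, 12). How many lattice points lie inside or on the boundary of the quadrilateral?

324

The shoelace formula gives twice the area as |[15·(-8) − 21·2] + [21·17 − (-17)·(-8)] + [(-17)·12 − 21·17] + [21·2 − 15·12]| = 640, so the area is 320.
Summing gcd(|Δx|,|Δy|) over the edges gives the boundary count: gcd(6,10) + gcd(38,25) + gcd(38,5) + gcd(6,10) = 2+1+1+2 = 6.
Pick's theorem gives I = A − B/2 + 1 = 320 − 6/2 + 1 = 318, so the closed region contains I + B = 318 + 6 = 324 lattice points.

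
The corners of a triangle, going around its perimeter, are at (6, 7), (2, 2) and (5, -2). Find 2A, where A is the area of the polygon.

31

The shoelace formula gives twice the area as |(6·2 − 2·7) + (2·(-2) − 5·2) + (5·7 − 6·(-2))| = 31, so the area is 31/2.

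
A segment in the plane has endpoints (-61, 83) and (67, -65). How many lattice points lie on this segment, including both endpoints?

The number of lattice points on a segment between lattice points is gcd(|Δx|,|Δy|) + 1 = gcd(128,148) + 1 = 4 + 1 = 5.

5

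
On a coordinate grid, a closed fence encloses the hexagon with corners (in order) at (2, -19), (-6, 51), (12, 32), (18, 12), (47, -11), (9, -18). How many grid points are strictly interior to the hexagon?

1443

Using the shoelace formula, 2A = |(2·51 − (-6)·(-19)) + ((-6)·32 − 12·51) + (12·12 − 18·32) + (18·(-11) − 47·12) + (47·(-18) − 9·(-11)) + (9·(-19) − 2·(-18))| = 2892, so the area is 1446.
Summing gcd(|Δx|,|Δy|) over the edges gives the boundary count: gcd(8,70) + gcd(18,19) + gcd(6,20) + gcd(29,23) + gcd(38,7) + gcd(7,1) = 2+1+2+1+1+1 = 8.
By Pick's theorem A = I + B/2 − 1, so I = 1446 − 8/2 + 1 = 1443.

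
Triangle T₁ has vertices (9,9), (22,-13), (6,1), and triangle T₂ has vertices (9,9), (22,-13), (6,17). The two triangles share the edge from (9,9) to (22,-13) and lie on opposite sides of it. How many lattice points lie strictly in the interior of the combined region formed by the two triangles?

102

The union is the simple quadrilateral with vertices (9,9), (6,1), (22,-13), (6,17) in order.
The shoelace formula gives twice the area as |[9·1 − 6·9] + [6·(-13) − 22·1] + [22·17 − 6·(-13)] + [6·9 − 9·17]| = 208, so the area is 104.
Along each edge there are gcd(|Δx|,|Δy|)+1 lattice points, so counting each shared vertex once the boundary has gcd(3,8) + gcd(16,14) + gcd(16,30) + gcd(3,8) = 1+2+2+1 = 6.
By Pick's theorem I = A − B/2 + 1 = 104 − 6/2 + 1 = 102.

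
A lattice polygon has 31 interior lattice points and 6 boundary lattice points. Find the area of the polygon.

33

Pick's theorem states A = I + B/2 − 1, so A = 31 + 6/2 − 1 = 33.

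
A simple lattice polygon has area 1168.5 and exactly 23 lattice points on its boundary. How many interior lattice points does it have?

1158

From Pick's theorem, I = A − B/2 + 1 = 1168.5 − 23/2 + 1 = 1158.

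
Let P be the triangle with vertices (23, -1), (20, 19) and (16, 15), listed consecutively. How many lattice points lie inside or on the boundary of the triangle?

50

By the shoelace formula, twice the signed area is |(23·19 − 20·(-1)) + (20·15 − 16·19) + (16·(-1) − 23·15)| = 92, so the area is 46.
Summing gcd(|Δx|,|Δy|) over the edges gives the boundary count: gcd(3,20) + gcd(4,4) + gcd(7,16) = 1+4+1 = 6.
Pick's theorem gives I = A − B/2 + 1 = 46 − 6/2 + 1 = 44, so the closed region contains I + B = 44 + 6 = 50 lattice points.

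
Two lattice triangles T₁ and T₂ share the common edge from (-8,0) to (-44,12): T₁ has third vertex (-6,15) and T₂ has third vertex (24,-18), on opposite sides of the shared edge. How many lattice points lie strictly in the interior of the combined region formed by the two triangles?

412

The union is the simple quadrilateral with vertices (-8,0), (-6,15), (-44,12), (24,-18) in order.
By the shoelace formula, twice the signed area is |((-8)·15 − (-6)·0) + ((-6)·12 − (-44)·15) + ((-44)·(-18) − 24·12) + (24·0 − (-8)·(-18))| = 828, so the area is 414.
The number of boundary lattice points is Σ gcd(|Δx|,|Δy|) = gcd(2,15) + gcd(38,3) + gcd(68,30) + gcd(32,18) = 1+1+2+2 = 6.
By Pick's theorem I = A − B/2 + 1 = 414 − 6/2 + 1 = 412.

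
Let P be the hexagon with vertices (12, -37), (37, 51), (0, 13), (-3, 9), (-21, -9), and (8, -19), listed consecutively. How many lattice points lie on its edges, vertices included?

Summing gcd(|Δx|,|Δy|) over the edges gives the boundary count: gcd(25,88) + gcd(37,38) + gcd(3,4) + gcd(18,18) + gcd(29,10) + gcd(4,18) = 1+1+1+18+1+2 = 24.

24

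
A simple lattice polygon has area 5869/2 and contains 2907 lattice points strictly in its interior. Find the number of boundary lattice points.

57

Pick's theorem gives A = I + B/2 − 1, so B = 2(A − I + 1) = 2(5869/2 − 2907 + 1) = 57.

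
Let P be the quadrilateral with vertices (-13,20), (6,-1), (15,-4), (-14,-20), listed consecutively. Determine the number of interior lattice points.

Using the shoelace formula, 2A = |((-13)·(-1) − 6·20) + (6·(-4) − 15·(-1)) + (15·(-20) − (-14)·(-4)) + ((-14)·20 − (-13)·(-20))| = 1012, so the area is 506.
The number of boundary lattice points is Σ gcd(|Δx|,|Δy|) = gcd(19,21) + gcd(9,3) + gcd(29,16) + gcd(1,40) = 1+3+1+1 = 6.
Pick's theorem gives I = A − B/2 + 1 = 506 − 6/2 + 1 = 504.

504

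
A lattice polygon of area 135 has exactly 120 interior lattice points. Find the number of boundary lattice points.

32

Pick's theorem gives A = I + B/2 − 1, so B = 2(A − I + 1) = 2(135 − 120 + 1) = 32.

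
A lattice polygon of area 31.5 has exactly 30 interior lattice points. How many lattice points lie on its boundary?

5

Pick's theorem gives A = I + B/2 − 1, so B = 2(A − I + 1) = 2(31.5 − 30 + 1) = 5.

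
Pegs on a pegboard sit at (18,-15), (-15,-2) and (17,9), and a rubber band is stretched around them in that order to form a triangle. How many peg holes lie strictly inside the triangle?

389

Using the shoelace formula, 2A = |[18·(-2) − (-15)·(-15)] + [(-15)·9 − 17·(-2)] + [17·(-15) − 18·9]| = 779, so the area is 389.5.
Summing gcd(|Δx|,|Δy|) over the edges gives the boundary count: gcd(33,13) + gcd(32,11) + gcd(1,24) = 1+1+1 = 3.
Pick's theorem gives I = A − B/2 + 1 = 389.5 − 3/2 + 1 = 389.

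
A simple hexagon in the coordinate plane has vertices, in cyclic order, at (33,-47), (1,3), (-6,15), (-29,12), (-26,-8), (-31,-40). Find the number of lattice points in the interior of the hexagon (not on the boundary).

By the shoelace formula, twice the signed area is |[33·3 − 1·(-47)] + [1·15 − (-6)·3] + [(-6)·12 − (-29)·15] + [(-29)·(-8) − (-26)·12] + [(-26)·(-40) − (-31)·(-8)] + [(-31)·(-47) − 33·(-40)]| = 4655, so the area is 2327.5.
Summing gcd(|Δx|,|Δy|) over the edges gives the boundary count: gcd(32,50) + gcd(7,12) + gcd(23,3) + gcd(3,20) + gcd(5,32) + gcd(64,7) = 2+1+1+1+1+1 = 7.
Pick's theorem gives I = A − B/2 + 1 = 2327.5 − 7/2 + 1 = 2325.

2325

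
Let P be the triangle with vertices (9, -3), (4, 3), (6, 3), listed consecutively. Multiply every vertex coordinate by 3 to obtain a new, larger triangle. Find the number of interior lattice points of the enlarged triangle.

Using the shoelace formula, 2A = |[9·3 − 4·(-3)] + [4·3 − 6·3] + [6·(-3) − 9·3]| = 12, so the area is 6.
Along each edge there are gcd(|Δx|,|Δy|)+1 lattice points, so counting each shared vertex once the boundary has gcd(5,6) + gcd(2,0) + gcd(3,6) = 1+2+3 = 6.
Scaling by 3 multiplies the area by 3² = 9 (so the new area is 54) and multiplies the boundary lattice-point count by 3, giving 18.
By Pick's theorem, the interior count of the dilated polygon is 54 − 18/2 + 1 = 46.

46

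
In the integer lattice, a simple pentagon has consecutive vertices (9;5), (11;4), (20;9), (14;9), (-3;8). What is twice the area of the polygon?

106

By the shoelace formula, twice the signed area is |[9·4 − 11·5] + [11·9 − 20·4] + [20·9 − 14·9] + [14·8 − (-3)·9] + [(-3)·5 − 9·8]| = 106, so the area is 53.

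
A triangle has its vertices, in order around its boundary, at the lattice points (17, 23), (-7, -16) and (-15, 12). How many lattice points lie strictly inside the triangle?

By the shoelace formula, twice the signed area is |[17·(-16) − (-7)·23] + [(-7)·12 − (-15)·(-16)] + [(-15)·23 − 17·12]| = 984, so the area is 492.
Summing gcd(|Δx|,|Δy|) over the edges gives the boundary count: gcd(24,39) + gcd(8,28) + gcd(32,11) = 3+4+1 = 8.
By Pick's theorem A = I + B/2 − 1, so I = 492 − 8/2 + 1 = 489.

489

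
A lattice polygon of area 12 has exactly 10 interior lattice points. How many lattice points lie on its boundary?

6

Pick's theorem gives A = I + B/2 − 1, so B = 2(A − I + 1) = 2(12 − 10 + 1) = 6.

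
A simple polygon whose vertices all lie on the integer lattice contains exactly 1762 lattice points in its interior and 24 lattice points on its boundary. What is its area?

Pick's theorem states A = I + B/2 − 1, so A = 1762 + 24/2 − 1 = 1773.

1773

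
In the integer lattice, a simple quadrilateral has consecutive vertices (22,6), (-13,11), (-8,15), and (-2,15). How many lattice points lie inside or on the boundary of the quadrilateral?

118

Using the shoelace formula, 2A = |[22·11 − (-13)·6] + [(-13)·15 − (-8)·11] + [(-8)·15 − (-2)·15] + [(-2)·6 − 22·15]| = 219, so the area is 219/2.
Summing gcd(|Δx|,|Δy|) over the edges gives the boundary count: gcd(35,5) + gcd(5,4) + gcd(6,0) + gcd(24,9) = 5+1+6+3 = 15.
Pick's theorem gives I = A − B/2 + 1 = 219/2 − 15/2 + 1 = 103, so the closed region contains I + B = 103 + 15 = 118 lattice points.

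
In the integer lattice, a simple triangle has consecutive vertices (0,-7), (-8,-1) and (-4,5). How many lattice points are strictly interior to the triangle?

33

The shoelace formula gives twice the area as |[0·(-1) − (-8)·(-7)] + [(-8)·5 − (-4)·(-1)] + [(-4)·(-7) − 0·5]| = 72, so the area is 36.
Summing gcd(|Δx|,|Δy|) over the edges gives the boundary count: gcd(8,6) + gcd(4,6) + gcd(4,12) = 2+2+4 = 8.
By Pick's theorem A = I + B/2 − 1, so I = 36 − 8/2 + 1 = 33.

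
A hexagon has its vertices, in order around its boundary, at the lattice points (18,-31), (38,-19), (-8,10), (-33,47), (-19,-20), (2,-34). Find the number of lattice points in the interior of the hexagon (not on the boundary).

Using the shoelace formula, 2A = |[18·(-19) − 38·(-31)] + [38·10 − (-8)·(-19)] + [(-8)·47 − (-33)·10] + [(-33)·(-20) − (-19)·47] + [(-19)·(-34) − 2·(-20)] + [2·(-31) − 18·(-34)]| = 3807, so the area is 3807/2.
The number of boundary lattice points is Σ gcd(|Δx|,|Δy|) = gcd(20,12) + gcd(46,29) + gcd(25,37) + gcd(14,67) + gcd(21,14) + gcd(16,3) = 4+1+1+1+7+1 = 15.
By Pick's theorem A = I + B/2 − 1, so I = 3807/2 − 15/2 + 1 = 1897.

1897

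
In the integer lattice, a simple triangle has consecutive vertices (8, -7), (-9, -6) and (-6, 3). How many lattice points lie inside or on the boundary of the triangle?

82

Using the shoelace formula, 2A = |(8·(-6) − (-9)·(-7)) + ((-9)·3 − (-6)·(-6)) + ((-6)·(-7) − 8·3)| = 156, so the area is 78.
Summing gcd(|Δx|,|Δy|) over the edges gives the boundary count: gcd(17,1) + gcd(3,9) + gcd(14,10) = 1+3+2 = 6.
Pick's theorem gives I = A − B/2 + 1 = 78 − 6/2 + 1 = 76, so the closed region contains I + B = 76 + 6 = 82 lattice points.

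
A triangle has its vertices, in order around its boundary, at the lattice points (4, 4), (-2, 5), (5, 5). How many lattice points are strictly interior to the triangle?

By the shoelace formula, twice the signed area is |(4·5 − (-2)·4) + ((-2)·5 − 5·5) + (5·4 − 4·5)| = 7, so the area is 7/2.
Summing gcd(|Δx|,|Δy|) over the edges gives the boundary count: gcd(6,1) + gcd(7,0) + gcd(1,1) = 1+7+1 = 9.
Pick's theorem gives I = A − B/2 + 1 = 7/2 − 9/2 + 1 = 0.

0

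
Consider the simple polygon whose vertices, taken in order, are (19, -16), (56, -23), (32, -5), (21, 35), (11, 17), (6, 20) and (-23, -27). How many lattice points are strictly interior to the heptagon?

By the shoelace formula, twice the signed area is |[19·(-23) − 56·(-16)] + [56·(-5) − 32·(-23)] + [32·35 − 21·(-5)] + [21·17 − 11·35] + [11·20 − 6·17] + [6·(-27) − (-23)·20] + [(-23)·(-16) − 19·(-27)]| = 3409, so the area is 1704.5.
Along each edge there are gcd(|Δx|,|Δy|)+1 lattice points, so counting each shared vertex once the boundary has gcd(37,7) + gcd(24,18) + gcd(11,40) + gcd(10,18) + gcd(5,3) + gcd(29,47) + gcd(42,11) = 1+6+1+2+1+1+1 = 13.
Pick's theorem gives I = A − B/2 + 1 = 1704.5 − 13/2 + 1 = 1699.

1699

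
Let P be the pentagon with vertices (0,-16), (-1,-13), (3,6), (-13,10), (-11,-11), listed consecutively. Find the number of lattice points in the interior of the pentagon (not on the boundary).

274

The shoelace formula gives twice the area as |[0·(-13) − (-1)·(-16)] + [(-1)·6 − 3·(-13)] + [3·10 − (-13)·6] + [(-13)·(-11) − (-11)·10] + [(-11)·(-16) − 0·(-11)]| = 554, so the area is 277.
The number of boundary lattice points is Σ gcd(|Δx|,|Δy|) = gcd(1,3) + gcd(4,19) + gcd(16,4) + gcd(2,21) + gcd(11,5) = 1+1+4+1+1 = 8.
By Pick's theorem A = I + B/2 − 1, so I = 277 − 8/2 + 1 = 274.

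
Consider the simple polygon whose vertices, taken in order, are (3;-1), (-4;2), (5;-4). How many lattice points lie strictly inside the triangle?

By the shoelace formula, twice the signed area is |[3·2 − (-4)·(-1)] + [(-4)·(-4) − 5·2] + [5·(-1) − 3·(-4)]| = 15, so the area is 7.5.
Summing gcd(|Δx|,|Δy|) over the edges gives the boundary count: gcd(7,3) + gcd(9,6) + gcd(2,3) = 1+3+1 = 5.
Pick's theorem gives I = A − B/2 + 1 = 7.5 − 5/2 + 1 = 6.

6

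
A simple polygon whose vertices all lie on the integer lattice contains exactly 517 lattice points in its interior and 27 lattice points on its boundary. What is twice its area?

Pick's theorem states A = I + B/2 − 1, so A = 517 + 27/2 − 1 = 1059/2.
Hence 2A = 1059.

1059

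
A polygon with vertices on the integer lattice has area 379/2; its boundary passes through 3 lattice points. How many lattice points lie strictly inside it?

189

Pick's theorem A = I + B/2 − 1 rearranges to I = A − B/2 + 1 = 379/2 − 3/2 + 1 = 189.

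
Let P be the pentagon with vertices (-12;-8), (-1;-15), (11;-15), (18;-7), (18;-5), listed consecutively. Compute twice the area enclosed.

377

Using the shoelace formula, 2A = |[(-12)·(-15) − (-1)·(-8)] + [(-1)·(-15) − 11·(-15)] + [11·(-7) − 18·(-15)] + [18·(-5) − 18·(-7)] + [18·(-8) − (-12)·(-5)]| = 377, so the area is 377/2.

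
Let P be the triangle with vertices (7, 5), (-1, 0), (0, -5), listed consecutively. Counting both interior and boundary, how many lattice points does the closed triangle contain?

25

By the shoelace formula, twice the signed area is |(7·0 − (-1)·5) + ((-1)·(-5) − 0·0) + (0·5 − 7·(-5))| = 45, so the area is 45/2.
The number of boundary lattice points is Σ gcd(|Δx|,|Δy|) = gcd(8,5) + gcd(1,5) + gcd(7,10) = 1+1+1 = 3.
Pick's theorem gives I = A − B/2 + 1 = 45/2 − 3/2 + 1 = 22, so the closed region contains I + B = 22 + 3 = 25 lattice points.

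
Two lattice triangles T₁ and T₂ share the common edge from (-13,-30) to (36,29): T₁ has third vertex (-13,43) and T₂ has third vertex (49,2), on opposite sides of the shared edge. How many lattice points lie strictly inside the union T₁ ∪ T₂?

The union is the simple quadrilateral with vertices (-13,-30), (-13,43), (36,29), (49,2) in order.
By the shoelace formula, twice the signed area is |((-13)·43 − (-13)·(-30)) + ((-13)·29 − 36·43) + (36·2 − 49·29) + (49·(-30) − (-13)·2)| = 5667, so the area is 2833.5.
The number of boundary lattice points is Σ gcd(|Δx|,|Δy|) = gcd(0,73) + gcd(49,14) + gcd(13,27) + gcd(62,32) = 73+7+1+2 = 83.
By Pick's theorem I = A − B/2 + 1 = 2833.5 − 83/2 + 1 = 2793.

2793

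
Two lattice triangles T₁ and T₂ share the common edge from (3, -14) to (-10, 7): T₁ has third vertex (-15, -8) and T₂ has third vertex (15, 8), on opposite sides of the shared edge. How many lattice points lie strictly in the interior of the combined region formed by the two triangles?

The union is the simple quadrilateral with vertices (3, -14), (-15, -8), (-10, 7), (15, 8) in order.
The shoelace formula gives twice the area as |[3·(-8) − (-15)·(-14)] + [(-15)·7 − (-10)·(-8)] + [(-10)·8 − 15·7] + [15·(-14) − 3·8]| = 838, so the area is 419.
Along each edge there are gcd(|Δx|,|Δy|)+1 lattice points, so counting each shared vertex once the boundary has gcd(18,6) + gcd(5,15) + gcd(25,1) + gcd(12,22) = 6+5+1+2 = 14.
By Pick's theorem I = A − B/2 + 1 = 419 − 14/2 + 1 = 413.

413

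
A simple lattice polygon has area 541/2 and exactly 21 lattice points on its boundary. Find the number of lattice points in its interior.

261

Pick's theorem A = I + B/2 − 1 rearranges to I = A − B/2 + 1 = 541/2 − 21/2 + 1 = 261.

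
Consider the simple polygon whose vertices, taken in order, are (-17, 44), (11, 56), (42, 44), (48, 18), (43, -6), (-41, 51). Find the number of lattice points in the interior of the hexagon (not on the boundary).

By the shoelace formula, twice the signed area is |[(-17)·56 − 11·44] + [11·44 − 42·56] + [42·18 − 48·44] + [48·(-6) − 43·18] + [43·51 − (-41)·(-6)] + [(-41)·44 − (-17)·51]| = 4712, so the area is 2356.
Summing gcd(|Δx|,|Δy|) over the edges gives the boundary count: gcd(28,12) + gcd(31,12) + gcd(6,26) + gcd(5,24) + gcd(84,57) + gcd(24,7) = 4+1+2+1+3+1 = 12.
Pick's theorem gives I = A − B/2 + 1 = 2356 − 12/2 + 1 = 2351.

2351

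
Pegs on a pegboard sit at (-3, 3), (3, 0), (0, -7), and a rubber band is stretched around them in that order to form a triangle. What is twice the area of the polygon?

51

Using the shoelace formula, 2A = |((-3)·0 − 3·3) + (3·(-7) − 0·0) + (0·3 − (-3)·(-7))| = 51, so the area is 51/2.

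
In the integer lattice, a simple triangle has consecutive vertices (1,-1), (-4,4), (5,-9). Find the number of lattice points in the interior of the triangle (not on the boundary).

The shoelace formula gives twice the area as |[1·4 − (-4)·(-1)] + [(-4)·(-9) − 5·4] + [5·(-1) − 1·(-9)]| = 20, so the area is 10.
Summing gcd(|Δx|,|Δy|) over the edges gives the boundary count: gcd(5,5) + gcd(9,13) + gcd(4,8) = 5+1+4 = 10.
Pick's theorem gives I = A − B/2 + 1 = 10 − 10/2 + 1 = 6.

6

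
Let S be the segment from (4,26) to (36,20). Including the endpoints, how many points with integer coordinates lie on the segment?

3

The number of lattice points on a segment between lattice points is gcd(|Δx|,|Δy|) + 1 = gcd(32,6) + 1 = 2 + 1 = 3.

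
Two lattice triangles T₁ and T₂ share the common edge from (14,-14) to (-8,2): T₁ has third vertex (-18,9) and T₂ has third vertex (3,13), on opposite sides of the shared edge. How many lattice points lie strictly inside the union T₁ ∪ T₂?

The union is the simple quadrilateral with vertices (14,-14), (-18,9), (-8,2), (3,13) in order.
The shoelace formula gives twice the area as |(14·9 − (-18)·(-14)) + ((-18)·2 − (-8)·9) + ((-8)·13 − 3·2) + (3·(-14) − 14·13)| = 424, so the area is 212.
Summing gcd(|Δx|,|Δy|) over the edges gives the boundary count: gcd(32,23) + gcd(10,7) + gcd(11,11) + gcd(11,27) = 1+1+11+1 = 14.
By Pick's theorem I = A − B/2 + 1 = 212 − 14/2 + 1 = 206.

206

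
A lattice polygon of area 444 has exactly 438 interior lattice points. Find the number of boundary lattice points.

Pick's theorem gives A = I + B/2 − 1, so B = 2(A − I + 1) = 2(444 − 438 + 1) = 14.

14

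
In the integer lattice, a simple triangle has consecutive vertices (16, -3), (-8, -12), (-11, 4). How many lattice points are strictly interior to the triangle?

204

The shoelace formula gives twice the area as |(16·(-12) − (-8)·(-3)) + ((-8)·4 − (-11)·(-12)) + ((-11)·(-3) − 16·4)| = 411, so the area is 205.5.
The number of boundary lattice points is Σ gcd(|Δx|,|Δy|) = gcd(24,9) + gcd(3,16) + gcd(27,7) = 3+1+1 = 5.
Pick's theorem gives I = A − B/2 + 1 = 205.5 − 5/2 + 1 = 204.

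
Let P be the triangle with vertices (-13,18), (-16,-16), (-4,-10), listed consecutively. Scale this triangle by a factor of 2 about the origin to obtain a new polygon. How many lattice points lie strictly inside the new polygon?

By the shoelace formula, twice the signed area is |[(-13)·(-16) − (-16)·18] + [(-16)·(-10) − (-4)·(-16)] + [(-4)·18 − (-13)·(-10)]| = 390, so the area is 195.
Summing gcd(|Δx|,|Δy|) over the edges gives the boundary count: gcd(3,34) + gcd(12,6) + gcd(9,28) = 1+6+1 = 8.
Scaling by 2 multiplies the area by 2² = 4 (so the new area is 780) and multiplies the boundary lattice-point count by 2, giving 16.
By Pick's theorem, the interior count of the dilated polygon is 780 − 16/2 + 1 = 773.

773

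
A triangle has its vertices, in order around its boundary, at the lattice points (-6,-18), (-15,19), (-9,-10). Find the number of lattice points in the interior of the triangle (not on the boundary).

By the shoelace formula, twice the signed area is |((-6)·19 − (-15)·(-18)) + ((-15)·(-10) − (-9)·19) + ((-9)·(-18) − (-6)·(-10))| = 39, so the area is 39/2.
Along each edge there are gcd(|Δx|,|Δy|)+1 lattice points, so counting each shared vertex once the boundary has gcd(9,37) + gcd(6,29) + gcd(3,8) = 1+1+1 = 3.
Pick's theorem gives I = A − B/2 + 1 = 39/2 − 3/2 + 1 = 19.

19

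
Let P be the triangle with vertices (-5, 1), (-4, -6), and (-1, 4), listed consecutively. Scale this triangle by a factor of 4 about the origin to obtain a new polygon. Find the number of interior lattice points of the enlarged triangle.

By the shoelace formula, twice the signed area is |((-5)·(-6) − (-4)·1) + ((-4)·4 − (-1)·(-6)) + ((-1)·1 − (-5)·4)| = 31, so the area is 31/2.
The number of boundary lattice points is Σ gcd(|Δx|,|Δy|) = gcd(1,7) + gcd(3,10) + gcd(4,3) = 1+1+1 = 3.
Scaling by 4 multiplies the area by 4² = 16 (so the new area is 248) and multiplies the boundary lattice-point count by 4, giving 12.
By Pick's theorem, the interior count of the dilated polygon is 248 − 12/2 + 1 = 243.

243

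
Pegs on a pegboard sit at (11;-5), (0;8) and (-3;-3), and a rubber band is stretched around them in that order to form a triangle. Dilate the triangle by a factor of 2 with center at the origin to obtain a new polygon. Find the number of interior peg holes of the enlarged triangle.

317

Using the shoelace formula, 2A = |(11·8 − 0·(-5)) + (0·(-3) − (-3)·8) + ((-3)·(-5) − 11·(-3))| = 160, so the area is 80.
The number of boundary lattice points is Σ gcd(|Δx|,|Δy|) = gcd(11,13) + gcd(3,11) + gcd(14,2) = 1+1+2 = 4.
Scaling by 2 multiplies the area by 2² = 4 (so the new area is 320) and multiplies the boundary lattice-point count by 2, giving 8.
By Pick's theorem, the interior count of the dilated polygon is 320 − 8/2 + 1 = 317.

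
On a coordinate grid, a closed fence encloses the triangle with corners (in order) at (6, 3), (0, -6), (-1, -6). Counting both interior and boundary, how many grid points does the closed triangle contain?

8

Using the shoelace formula, 2A = |[6·(-6) − 0·3] + [0·(-6) − (-1)·(-6)] + [(-1)·3 − 6·(-6)]| = 9, so the area is 4.5.
The number of boundary lattice points is Σ gcd(|Δx|,|Δy|) = gcd(6,9) + gcd(1,0) + gcd(7,9) = 3+1+1 = 5.
Pick's theorem gives I = A − B/2 + 1 = 4.5 − 5/2 + 1 = 3, so the closed region contains I + B = 3 + 5 = 8 lattice points.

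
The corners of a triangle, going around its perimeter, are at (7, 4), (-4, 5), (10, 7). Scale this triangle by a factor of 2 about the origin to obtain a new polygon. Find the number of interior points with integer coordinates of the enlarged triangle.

67

By the shoelace formula, twice the signed area is |[7·5 − (-4)·4] + [(-4)·7 − 10·5] + [10·4 − 7·7]| = 36, so the area is 18.
The number of boundary lattice points is Σ gcd(|Δx|,|Δy|) = gcd(11,1) + gcd(14,2) + gcd(3,3) = 1+2+3 = 6.
Scaling by 2 multiplies the area by 2² = 4 (so the new area is 72) and multiplies the boundary lattice-point count by 2, giving 12.
By Pick's theorem, the interior count of the dilated polygon is 72 − 12/2 + 1 = 67.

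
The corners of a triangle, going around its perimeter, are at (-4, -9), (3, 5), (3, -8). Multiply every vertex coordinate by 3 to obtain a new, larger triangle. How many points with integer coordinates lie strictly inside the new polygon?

By the shoelace formula, twice the signed area is |((-4)·5 − 3·(-9)) + (3·(-8) − 3·5) + (3·(-9) − (-4)·(-8))| = 91, so the area is 45.5.
Along each edge there are gcd(|Δx|,|Δy|)+1 lattice points, so counting each shared vertex once the boundary has gcd(7,14) + gcd(0,13) + gcd(7,1) = 7+13+1 = 21.
Scaling by 3 multiplies the area by 3² = 9 (so the new area is 409.5) and multiplies the boundary lattice-point count by 3, giving 63.
By Pick's theorem, the interior count of the dilated polygon is 409.5 − 63/2 + 1 = 379.

379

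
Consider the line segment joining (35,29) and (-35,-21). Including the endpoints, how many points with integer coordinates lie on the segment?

11

The number of lattice points on a segment between lattice points is gcd(|Δx|,|Δy|) + 1 = gcd(70,50) + 1 = 10 + 1 = 11.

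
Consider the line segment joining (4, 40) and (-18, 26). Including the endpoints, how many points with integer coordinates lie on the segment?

The number of lattice points on a segment between lattice points is gcd(|Δx|,|Δy|) + 1 = gcd(22,14) + 1 = 2 + 1 = 3.

3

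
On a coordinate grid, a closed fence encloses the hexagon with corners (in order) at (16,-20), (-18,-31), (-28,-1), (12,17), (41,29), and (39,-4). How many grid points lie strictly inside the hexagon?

2258

By the shoelace formula, twice the signed area is |[16·(-31) − (-18)·(-20)] + [(-18)·(-1) − (-28)·(-31)] + [(-28)·17 − 12·(-1)] + [12·29 − 41·17] + [41·(-4) − 39·29] + [39·(-20) − 16·(-4)]| = 4530, so the area is 2265.
Summing gcd(|Δx|,|Δy|) over the edges gives the boundary count: gcd(34,11) + gcd(10,30) + gcd(40,18) + gcd(29,12) + gcd(2,33) + gcd(23,16) = 1+10+2+1+1+1 = 16.
Pick's theorem gives I = A − B/2 + 1 = 2265 − 16/2 + 1 = 2258.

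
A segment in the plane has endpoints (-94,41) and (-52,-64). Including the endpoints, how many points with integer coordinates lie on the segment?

22

The number of lattice points on a segment between lattice points is gcd(|Δx|,|Δy|) + 1 = gcd(42,105) + 1 = 21 + 1 = 22.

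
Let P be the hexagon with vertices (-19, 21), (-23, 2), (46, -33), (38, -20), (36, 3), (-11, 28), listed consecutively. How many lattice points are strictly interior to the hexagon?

1809

The shoelace formula gives twice the area as |[(-19)·2 − (-23)·21] + [(-23)·(-33) − 46·2] + [46·(-20) − 38·(-33)] + [38·3 − 36·(-20)] + [36·28 − (-11)·3] + [(-11)·21 − (-19)·28]| = 3622, so the area is 1811.
Along each edge there are gcd(|Δx|,|Δy|)+1 lattice points, so counting each shared vertex once the boundary has gcd(4,19) + gcd(69,35) + gcd(8,13) + gcd(2,23) + gcd(47,25) + gcd(8,7) = 1+1+1+1+1+1 = 6.
Pick's theorem gives I = A − B/2 + 1 = 1811 − 6/2 + 1 = 1809.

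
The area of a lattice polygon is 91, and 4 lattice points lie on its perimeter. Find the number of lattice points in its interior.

90

Pick's theorem A = I + B/2 − 1 rearranges to I = A − B/2 + 1 = 91 − 4/2 + 1 = 90.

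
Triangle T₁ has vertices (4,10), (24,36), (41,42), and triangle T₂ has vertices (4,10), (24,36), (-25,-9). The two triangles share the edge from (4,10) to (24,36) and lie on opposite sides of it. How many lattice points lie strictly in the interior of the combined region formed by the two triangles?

347

The union is the simple quadrilateral with vertices (4,10), (41,42), (24,36), (-25,-9) in order.
The shoelace formula gives twice the area as |(4·42 − 41·10) + (41·36 − 24·42) + (24·(-9) − (-25)·36) + ((-25)·10 − 4·(-9))| = 696, so the area is 348.
Summing gcd(|Δx|,|Δy|) over the edges gives the boundary count: gcd(37,32) + gcd(17,6) + gcd(49,45) + gcd(29,19) = 1+1+1+1 = 4.
By Pick's theorem I = A − B/2 + 1 = 348 − 4/2 + 1 = 347.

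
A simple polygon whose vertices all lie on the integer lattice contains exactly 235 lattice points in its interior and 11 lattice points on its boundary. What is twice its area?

479

By Pick's theorem, A = I + B/2 − 1 = 235 + 11/2 − 1 = 479/2.
Hence 2A = 479.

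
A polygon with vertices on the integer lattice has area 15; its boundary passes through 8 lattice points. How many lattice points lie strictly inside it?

From Pick's theorem, I = A − B/2 + 1 = 15 − 8/2 + 1 = 12.

12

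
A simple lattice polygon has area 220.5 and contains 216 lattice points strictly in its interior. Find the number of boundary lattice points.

11

Pick's theorem gives A = I + B/2 − 1, so B = 2(A − I + 1) = 2(220.5 − 216 + 1) = 11.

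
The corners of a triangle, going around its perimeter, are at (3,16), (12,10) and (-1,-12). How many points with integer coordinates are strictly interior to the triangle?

135

The shoelace formula gives twice the area as |[3·10 − 12·16] + [12·(-12) − (-1)·10] + [(-1)·16 − 3·(-12)]| = 276, so the area is 138.
The number of boundary lattice points is Σ gcd(|Δx|,|Δy|) = gcd(9,6) + gcd(13,22) + gcd(4,28) = 3+1+4 = 8.
Pick's theorem gives I = A − B/2 + 1 = 138 − 8/2 + 1 = 135.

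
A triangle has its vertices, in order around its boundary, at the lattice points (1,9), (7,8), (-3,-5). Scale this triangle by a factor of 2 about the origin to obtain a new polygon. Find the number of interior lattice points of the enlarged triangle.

The shoelace formula gives twice the area as |[1·8 − 7·9] + [7·(-5) − (-3)·8] + [(-3)·9 − 1·(-5)]| = 88, so the area is 44.
Along each edge there are gcd(|Δx|,|Δy|)+1 lattice points, so counting each shared vertex once the boundary has gcd(6,1) + gcd(10,13) + gcd(4,14) = 1+1+2 = 4.
Scaling by 2 multiplies the area by 2² = 4 (so the new area is 176) and multiplies the boundary lattice-point count by 2, giving 8.
By Pick's theorem, the interior count of the dilated polygon is 176 − 8/2 + 1 = 173.

173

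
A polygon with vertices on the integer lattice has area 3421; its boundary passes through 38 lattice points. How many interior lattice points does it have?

3403

From Pick's theorem, I = A − B/2 + 1 = 3421 − 38/2 + 1 = 3403.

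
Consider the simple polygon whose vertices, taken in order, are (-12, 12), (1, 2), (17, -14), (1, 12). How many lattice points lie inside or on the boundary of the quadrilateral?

162

The shoelace formula gives twice the area as |((-12)·2 − 1·12) + (1·(-14) − 17·2) + (17·12 − 1·(-14)) + (1·12 − (-12)·12)| = 290, so the area is 145.
Along each edge there are gcd(|Δx|,|Δy|)+1 lattice points, so counting each shared vertex once the boundary has gcd(13,10) + gcd(16,16) + gcd(16,26) + gcd(13,0) = 1+16+2+13 = 32.
Pick's theorem gives I = A − B/2 + 1 = 145 − 32/2 + 1 = 130, so the closed region contains I + B = 130 + 32 = 162 lattice points.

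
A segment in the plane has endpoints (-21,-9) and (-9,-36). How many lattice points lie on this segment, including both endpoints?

The number of lattice points on a segment between lattice points is gcd(|Δx|,|Δy|) + 1 = gcd(12,27) + 1 = 3 + 1 = 4.

4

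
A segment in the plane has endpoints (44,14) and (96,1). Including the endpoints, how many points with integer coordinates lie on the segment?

The number of lattice points on a segment between lattice points is gcd(|Δx|,|Δy|) + 1 = gcd(52,13) + 1 = 13 + 1 = 14.

14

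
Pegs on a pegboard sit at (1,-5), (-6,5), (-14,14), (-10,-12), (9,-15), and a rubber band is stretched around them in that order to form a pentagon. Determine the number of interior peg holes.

246

Using the shoelace formula, 2A = |(1·5 − (-6)·(-5)) + ((-6)·14 − (-14)·5) + ((-14)·(-12) − (-10)·14) + ((-10)·(-15) − 9·(-12)) + (9·(-5) − 1·(-15))| = 497, so the area is 497/2.
Summing gcd(|Δx|,|Δy|) over the edges gives the boundary count: gcd(7,10) + gcd(8,9) + gcd(4,26) + gcd(19,3) + gcd(8,10) = 1+1+2+1+2 = 7.
By Pick's theorem A = I + B/2 − 1, so I = 497/2 − 7/2 + 1 = 246.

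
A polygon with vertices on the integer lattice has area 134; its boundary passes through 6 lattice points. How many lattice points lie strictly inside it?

132

From Pick's theorem, I = A − B/2 + 1 = 134 − 6/2 + 1 = 132.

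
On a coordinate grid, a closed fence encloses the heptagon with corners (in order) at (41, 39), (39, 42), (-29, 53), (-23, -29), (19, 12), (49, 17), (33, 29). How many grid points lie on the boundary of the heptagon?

Along each edge there are gcd(|Δx|,|Δy|)+1 lattice points, so counting each shared vertex once the boundary has gcd(2,3) + gcd(68,11) + gcd(6,82) + gcd(42,41) + gcd(30,5) + gcd(16,12) + gcd(8,10) = 1+1+2+1+5+4+2 = 16.

16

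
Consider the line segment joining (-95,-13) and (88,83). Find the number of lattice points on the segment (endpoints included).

The number of lattice points on a segment between lattice points is gcd(|Δx|,|Δy|) + 1 = gcd(183,96) + 1 = 3 + 1 = 4.

4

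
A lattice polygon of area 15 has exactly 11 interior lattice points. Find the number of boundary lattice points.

10

Pick's theorem gives A = I + B/2 − 1, so B = 2(A − I + 1) = 2(15 − 11 + 1) = 10.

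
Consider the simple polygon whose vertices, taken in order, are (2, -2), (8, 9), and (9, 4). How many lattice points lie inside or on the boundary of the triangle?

23

By the shoelace formula, twice the signed area is |[2·9 − 8·(-2)] + [8·4 − 9·9] + [9·(-2) − 2·4]| = 41, so the area is 41/2.
Summing gcd(|Δx|,|Δy|) over the edges gives the boundary count: gcd(6,11) + gcd(1,5) + gcd(7,6) = 1+1+1 = 3.
Pick's theorem gives I = A − B/2 + 1 = 41/2 − 3/2 + 1 = 20, so the closed region contains I + B = 20 + 3 = 23 lattice points.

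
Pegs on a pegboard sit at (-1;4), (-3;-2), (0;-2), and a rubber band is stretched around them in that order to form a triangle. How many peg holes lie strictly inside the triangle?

7

The shoelace formula gives twice the area as |((-1)·(-2) − (-3)·4) + ((-3)·(-2) − 0·(-2)) + (0·4 − (-1)·(-2))| = 18, so the area is 9.
Along each edge there are gcd(|Δx|,|Δy|)+1 lattice points, so counting each shared vertex once the boundary has gcd(2,6) + gcd(3,0) + gcd(1,6) = 2+3+1 = 6.
By Pick's theorem A = I + B/2 − 1, so I = 9 − 6/2 + 1 = 7.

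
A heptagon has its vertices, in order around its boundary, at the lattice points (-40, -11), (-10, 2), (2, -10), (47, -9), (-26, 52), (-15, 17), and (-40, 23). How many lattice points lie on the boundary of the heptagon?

Along each edge there are gcd(|Δx|,|Δy|)+1 lattice points, so counting each shared vertex once the boundary has gcd(30,13) + gcd(12,12) + gcd(45,1) + gcd(73,61) + gcd(11,35) + gcd(25,6) + gcd(0,34) = 1+12+1+1+1+1+34 = 51.

51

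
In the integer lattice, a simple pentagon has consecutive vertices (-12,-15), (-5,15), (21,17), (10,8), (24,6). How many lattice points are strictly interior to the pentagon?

535

Using the shoelace formula, 2A = |((-12)·15 − (-5)·(-15)) + ((-5)·17 − 21·15) + (21·8 − 10·17) + (10·6 − 24·8) + (24·(-15) − (-12)·6)| = 1077, so the area is 1077/2.
Summing gcd(|Δx|,|Δy|) over the edges gives the boundary count: gcd(7,30) + gcd(26,2) + gcd(11,9) + gcd(14,2) + gcd(36,21) = 1+2+1+2+3 = 9.
By Pick's theorem A = I + B/2 − 1, so I = 1077/2 − 9/2 + 1 = 535.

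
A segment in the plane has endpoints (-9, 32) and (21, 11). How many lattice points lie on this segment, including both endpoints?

The number of lattice points on a segment between lattice points is gcd(|Δx|,|Δy|) + 1 = gcd(30,21) + 1 = 3 + 1 = 4.

4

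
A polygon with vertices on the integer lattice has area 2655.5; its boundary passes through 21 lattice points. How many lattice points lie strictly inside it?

Pick's theorem A = I + B/2 − 1 rearranges to I = A − B/2 + 1 = 2655.5 − 21/2 + 1 = 2646.

2646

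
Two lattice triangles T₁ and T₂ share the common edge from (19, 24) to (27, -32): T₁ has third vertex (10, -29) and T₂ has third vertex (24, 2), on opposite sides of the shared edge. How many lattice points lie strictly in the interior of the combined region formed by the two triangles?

515

The union is the simple quadrilateral with vertices (19, 24), (10, -29), (27, -32), (24, 2) in order.
The shoelace formula gives twice the area as |(19·(-29) − 10·24) + (10·(-32) − 27·(-29)) + (27·2 − 24·(-32)) + (24·24 − 19·2)| = 1032, so the area is 516.
Along each edge there are gcd(|Δx|,|Δy|)+1 lattice points, so counting each shared vertex once the boundary has gcd(9,53) + gcd(17,3) + gcd(3,34) + gcd(5,22) = 1+1+1+1 = 4.
By Pick's theorem I = A − B/2 + 1 = 516 − 4/2 + 1 = 515.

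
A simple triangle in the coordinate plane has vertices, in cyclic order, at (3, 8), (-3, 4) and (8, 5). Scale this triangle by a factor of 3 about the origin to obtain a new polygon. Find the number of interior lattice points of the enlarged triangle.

The shoelace formula gives twice the area as |(3·4 − (-3)·8) + ((-3)·5 − 8·4) + (8·8 − 3·5)| = 38, so the area is 19.
Summing gcd(|Δx|,|Δy|) over the edges gives the boundary count: gcd(6,4) + gcd(11,1) + gcd(5,3) = 2+1+1 = 4.
Scaling by 3 multiplies the area by 3² = 9 (so the new area is 171) and multiplies the boundary lattice-point count by 3, giving 12.
By Pick's theorem, the interior count of the dilated polygon is 171 − 12/2 + 1 = 166.

166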